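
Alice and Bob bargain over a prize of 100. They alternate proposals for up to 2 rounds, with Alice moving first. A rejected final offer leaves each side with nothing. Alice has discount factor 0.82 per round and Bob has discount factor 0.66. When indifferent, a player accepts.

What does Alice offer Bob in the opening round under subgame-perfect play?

66

Round 2 (Bob proposes): Alice will accept anything ≥ 0, so Bob offers 0 and keeps 100.
Round 1 (Alice proposes): Bob can get 100 next round, worth 0.66 × 100 = 66 now; Alice offers that and keeps 34.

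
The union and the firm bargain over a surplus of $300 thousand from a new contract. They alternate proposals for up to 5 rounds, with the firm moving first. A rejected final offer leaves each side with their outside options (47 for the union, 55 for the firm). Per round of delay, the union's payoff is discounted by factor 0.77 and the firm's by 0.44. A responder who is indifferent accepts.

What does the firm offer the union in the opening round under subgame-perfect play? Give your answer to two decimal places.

178.58

Work backward from the last round.
Round 5 (the firm proposes): the union gets 47 if talks fail, so the firm offers 47 and keeps 253.
Round 4 (the union proposes): the firm can get 253 next round, worth 0.44 × 253 = 111.32 now. The union offers 111.32 and keeps 300 − 111.32 = 188.68.
Round 3 (the firm proposes): the union can get 188.68 next round, worth 0.77 × 188.68 = 145.2836 now. The firm offers 145.2836 and keeps 300 − 145.2836 = 154.7164.
Round 2 (the union proposes): the firm can get 154.7164 next round, worth 0.44 × 154.7164 = 68.075216 now. The union offers 68.075216 and keeps 300 − 68.075216 = 231.924784.
Round 1 (the firm proposes): the union can get 231.924784 next round, worth 0.77 × 231.924784 = 178.58208368 now, so the firm offers 178.58208368, keeping 121.41791632.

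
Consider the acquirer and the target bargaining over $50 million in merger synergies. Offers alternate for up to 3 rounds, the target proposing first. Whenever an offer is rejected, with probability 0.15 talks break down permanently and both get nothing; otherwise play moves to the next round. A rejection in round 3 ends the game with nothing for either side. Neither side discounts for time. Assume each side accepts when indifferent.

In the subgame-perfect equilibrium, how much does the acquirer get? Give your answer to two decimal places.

6.38

By backward induction:
Round 3 (the target proposes): the acquirer will accept anything ≥ 0, so the target offers 0 and keeps 50.
Round 2 (the acquirer proposes): rejecting gives the target an expected 0.85 × 50 = 42.5. The acquirer offers 42.5 and keeps 50 − 42.5 = 7.5.
Round 1 (the target proposes): rejecting gives the acquirer an expected 0.85 × 7.5 = 6.375; the target offers that and keeps 43.625.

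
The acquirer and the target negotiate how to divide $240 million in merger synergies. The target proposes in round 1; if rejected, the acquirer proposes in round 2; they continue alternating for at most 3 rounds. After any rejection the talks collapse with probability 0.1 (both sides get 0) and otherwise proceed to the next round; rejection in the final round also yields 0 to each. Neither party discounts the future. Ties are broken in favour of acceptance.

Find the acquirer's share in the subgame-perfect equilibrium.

21.6

Round 3 (the target proposes): the acquirer will accept anything ≥ 0, so the target offers 0 and keeps 240.
Round 2 (the acquirer proposes): rejecting gives the target an expected 0.9 × 240 = 216; the acquirer offers that and keeps 24.
Round 1 (the target proposes): rejecting gives the acquirer an expected 0.9 × 24 = 21.6; the target offers that and keeps 218.4.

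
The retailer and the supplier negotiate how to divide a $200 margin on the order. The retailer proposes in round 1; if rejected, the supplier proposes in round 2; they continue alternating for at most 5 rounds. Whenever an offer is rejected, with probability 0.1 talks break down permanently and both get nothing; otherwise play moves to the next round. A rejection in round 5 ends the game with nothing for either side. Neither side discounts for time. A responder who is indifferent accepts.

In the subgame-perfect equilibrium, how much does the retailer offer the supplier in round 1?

32.58

Round 5 (the retailer proposes): rejection yields 0 for the supplier; the retailer offers 0 and keeps 200.
Round 4 (the supplier proposes): rejecting gives the retailer an expected 0.9 × 200 = 180. The supplier offers 180 and keeps 200 − 180 = 20.
Round 3 (the retailer proposes): rejecting gives the supplier an expected 0.9 × 20 = 18; the retailer offers that and keeps 182.
Round 2 (the supplier proposes): rejecting gives the retailer an expected 0.9 × 182 = 163.8. The supplier offers 163.8 and keeps 200 − 163.8 = 36.2.
Round 1 (the retailer proposes): rejecting gives the supplier an expected 0.9 × 36.2 = 32.58, so the retailer offers 32.58, keeping 167.42.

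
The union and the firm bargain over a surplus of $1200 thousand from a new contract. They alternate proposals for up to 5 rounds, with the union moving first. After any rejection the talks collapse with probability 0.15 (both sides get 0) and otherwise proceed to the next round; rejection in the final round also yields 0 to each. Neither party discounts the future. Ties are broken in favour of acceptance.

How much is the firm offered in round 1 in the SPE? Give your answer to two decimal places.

Round 5 (the union proposes): rejection yields 0 for the firm; the union offers 0 and keeps 1200.
Round 4 (the firm proposes): rejecting gives the union an expected 0.85 × 1200 = 1020; the firm offers that and keeps 180.
Round 3 (the union proposes): rejecting gives the firm an expected 0.85 × 180 = 153, so the union offers 153, keeping 1047.
Round 2 (the firm proposes): rejecting gives the union an expected 0.85 × 1047 = 889.95. The firm offers 889.95 and keeps 1200 − 889.95 = 310.05.
Round 1 (the union proposes): rejecting gives the firm an expected 0.85 × 310.05 = 263.5425. The union offers 263.5425 and keeps 1200 − 263.5425 = 936.4575.

263.54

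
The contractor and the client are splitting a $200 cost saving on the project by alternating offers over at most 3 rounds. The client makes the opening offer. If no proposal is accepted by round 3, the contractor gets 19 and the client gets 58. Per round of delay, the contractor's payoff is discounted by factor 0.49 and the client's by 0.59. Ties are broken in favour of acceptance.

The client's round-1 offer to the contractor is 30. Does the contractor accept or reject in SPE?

Reject

Round 3 (the client proposes): the contractor gets 19 if talks fail, so the client offers 19 and keeps 181.
Round 2 (the contractor proposes): the client can get 181 next round, worth 0.59 × 181 = 106.79 now, so the contractor offers 106.79, keeping 93.21.
So by rejecting in round 1, the contractor gets 93.21 next round, worth 0.49 × 93.21 = 45.6729 now.
Offer 30 < 45.6729, so the contractor rejects.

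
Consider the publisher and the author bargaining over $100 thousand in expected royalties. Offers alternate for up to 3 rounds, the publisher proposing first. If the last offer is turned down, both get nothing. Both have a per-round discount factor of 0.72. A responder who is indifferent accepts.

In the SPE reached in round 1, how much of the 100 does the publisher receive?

Round 3 (the publisher proposes): the author will accept anything ≥ 0, so the publisher offers 0 and keeps 100.
Round 2 (the author proposes): the publisher can get 100 next round, worth 0.72 × 100 = 72 now; the author offers that and keeps 28.
Round 1 (the publisher proposes): the author can get 28 next round, worth 0.72 × 28 = 20.16 now. The publisher offers 20.16 and keeps 100 − 20.16 = 79.84.

79.84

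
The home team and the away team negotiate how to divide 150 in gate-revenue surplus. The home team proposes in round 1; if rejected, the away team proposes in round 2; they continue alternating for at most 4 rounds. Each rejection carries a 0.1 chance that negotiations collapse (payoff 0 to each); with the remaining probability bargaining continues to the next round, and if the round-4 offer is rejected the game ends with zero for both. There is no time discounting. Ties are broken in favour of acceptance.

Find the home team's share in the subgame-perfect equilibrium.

27.15

Round 4 (the away team proposes): rejection yields 0 for the home team; the away team offers 0 and keeps 150.
Round 3 (the home team proposes): rejecting gives the away team an expected 0.9 × 150 = 135. The home team offers 135 and keeps 150 − 135 = 15.
Round 2 (the away team proposes): rejecting gives the home team an expected 0.9 × 15 = 13.5. The away team offers 13.5 and keeps 150 − 13.5 = 136.5.
Round 1 (the home team proposes): rejecting gives the away team an expected 0.9 × 136.5 = 122.85. The home team offers 122.85 and keeps 150 − 122.85 = 27.15.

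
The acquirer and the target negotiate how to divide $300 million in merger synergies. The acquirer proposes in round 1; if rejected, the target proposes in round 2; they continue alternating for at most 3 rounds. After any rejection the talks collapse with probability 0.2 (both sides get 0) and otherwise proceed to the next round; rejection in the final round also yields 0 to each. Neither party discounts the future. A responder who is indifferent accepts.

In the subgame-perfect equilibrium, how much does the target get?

48

Round 3 (the acquirer proposes): rejection yields 0 for the target; the acquirer offers 0 and keeps 300.
Round 2 (the target proposes): rejecting gives the acquirer an expected 0.8 × 300 = 240; the target offers that and keeps 60.
Round 1 (the acquirer proposes): rejecting gives the target an expected 0.8 × 60 = 48. The acquirer offers 48 and keeps 300 − 48 = 252.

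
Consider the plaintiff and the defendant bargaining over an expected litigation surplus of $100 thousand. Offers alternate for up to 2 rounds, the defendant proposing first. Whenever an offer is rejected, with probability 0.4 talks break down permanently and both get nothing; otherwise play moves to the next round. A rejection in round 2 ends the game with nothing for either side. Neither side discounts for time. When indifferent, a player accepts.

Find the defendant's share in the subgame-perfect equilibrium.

By backward induction:
Round 2 (the plaintiff proposes): the defendant will accept anything ≥ 0, so the plaintiff offers 0 and keeps 100.
Round 1 (the defendant proposes): rejecting gives the plaintiff an expected 0.6 × 100 = 60; the defendant offers that and keeps 40.

40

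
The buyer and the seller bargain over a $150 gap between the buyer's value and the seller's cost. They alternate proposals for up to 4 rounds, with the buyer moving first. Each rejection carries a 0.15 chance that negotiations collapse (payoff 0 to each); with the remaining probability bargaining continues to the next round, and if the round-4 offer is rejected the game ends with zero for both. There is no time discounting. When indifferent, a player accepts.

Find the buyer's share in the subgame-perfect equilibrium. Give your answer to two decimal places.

38.76

By backward induction:
Round 4 (the seller proposes): rejection yields 0 for the buyer; the seller offers 0 and keeps 150.
Round 3 (the buyer proposes): rejecting gives the seller an expected 0.85 × 150 = 127.5; the buyer offers that and keeps 22.5.
Round 2 (the seller proposes): rejecting gives the buyer an expected 0.85 × 22.5 = 19.125; the seller offers that and keeps 130.875.
Round 1 (the buyer proposes): rejecting gives the seller an expected 0.85 × 130.875 = 111.24375. The buyer offers 111.24375 and keeps 150 − 111.24375 = 38.75625.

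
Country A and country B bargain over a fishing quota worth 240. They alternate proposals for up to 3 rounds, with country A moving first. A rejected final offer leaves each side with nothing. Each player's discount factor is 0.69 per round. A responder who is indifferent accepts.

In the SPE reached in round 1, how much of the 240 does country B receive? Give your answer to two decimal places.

51.34

Round 3 (country A proposes): rejection yields 0 for country B; country A offers 0 and keeps 240.
Round 2 (country B proposes): country A can get 240 next round, worth 0.69 × 240 = 165.6 now, so country B offers 165.6, keeping 74.4.
Round 1 (country A proposes): country B can get 74.4 next round, worth 0.69 × 74.4 = 51.336 now. Country A offers 51.336 and keeps 240 − 51.336 = 188.664.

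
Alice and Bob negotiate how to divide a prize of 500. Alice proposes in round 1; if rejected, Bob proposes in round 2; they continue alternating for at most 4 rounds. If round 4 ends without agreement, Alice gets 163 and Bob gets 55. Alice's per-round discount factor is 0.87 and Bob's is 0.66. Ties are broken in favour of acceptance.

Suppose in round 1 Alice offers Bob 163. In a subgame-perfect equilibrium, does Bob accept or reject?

Reject

Round 4 (Bob proposes): Alice gets 163 if talks fail, so Bob offers 163 and keeps 337.
Round 3 (Alice proposes): Bob can get 337 next round, worth 0.66 × 337 = 222.42 now, so Alice offers 222.42, keeping 277.58.
Round 2 (Bob proposes): Alice can get 277.58 next round, worth 0.87 × 277.58 = 241.4946 now, so Bob offers 241.4946, keeping 258.5054.
So by rejecting in round 1, Bob gets 258.5054 next round, worth 0.66 × 258.5054 = 170.613564 now.
Offer 163 < 170.613564, so Bob rejects.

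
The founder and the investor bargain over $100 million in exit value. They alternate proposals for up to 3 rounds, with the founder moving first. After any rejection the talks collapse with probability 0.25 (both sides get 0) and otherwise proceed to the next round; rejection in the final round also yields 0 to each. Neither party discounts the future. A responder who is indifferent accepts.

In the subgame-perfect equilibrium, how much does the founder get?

Round 3 (the founder proposes): the investor will accept anything ≥ 0, so the founder offers 0 and keeps 100.
Round 2 (the investor proposes): rejecting gives the founder an expected 0.75 × 100 = 75. The investor offers 75 and keeps 100 − 75 = 25.
Round 1 (the founder proposes): rejecting gives the investor an expected 0.75 × 25 = 18.75, so the founder offers 18.75, keeping 81.25.

81.25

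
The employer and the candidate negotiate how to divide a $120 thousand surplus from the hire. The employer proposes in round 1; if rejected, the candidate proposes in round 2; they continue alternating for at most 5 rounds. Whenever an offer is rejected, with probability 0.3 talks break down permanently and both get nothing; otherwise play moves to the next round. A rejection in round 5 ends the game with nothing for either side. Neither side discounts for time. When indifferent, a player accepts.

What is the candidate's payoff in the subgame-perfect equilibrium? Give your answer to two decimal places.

Round 5 (the employer proposes): the candidate will accept anything ≥ 0, so the employer offers 0 and keeps 120.
Round 4 (the candidate proposes): rejecting gives the employer an expected 0.7 × 120 = 84; the candidate offers that and keeps 36.
Round 3 (the employer proposes): rejecting gives the candidate an expected 0.7 × 36 = 25.2; the employer offers that and keeps 94.8.
Round 2 (the candidate proposes): rejecting gives the employer an expected 0.7 × 94.8 = 66.36, so the candidate offers 66.36, keeping 53.64.
Round 1 (the employer proposes): rejecting gives the candidate an expected 0.7 × 53.64 = 37.548, so the employer offers 37.548, keeping 82.452.

37.55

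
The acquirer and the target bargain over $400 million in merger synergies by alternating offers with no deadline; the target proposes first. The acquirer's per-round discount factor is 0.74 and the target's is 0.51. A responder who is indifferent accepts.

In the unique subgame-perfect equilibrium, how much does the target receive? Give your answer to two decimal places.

In a stationary SPE each proposer offers the other exactly their discounted continuation value.
If the target keeps x when proposing and the acquirer keeps y when proposing, then x = 400 − 0.74y and y = 400 − 0.51x.
Solving: x = 400(1 − 0.74) / (1 − 0.51·0.74) = 104 / 0.6226 ≈ 167.0414.
The acquirer gets 400 − 167.0414 ≈ 232.9586.

167.04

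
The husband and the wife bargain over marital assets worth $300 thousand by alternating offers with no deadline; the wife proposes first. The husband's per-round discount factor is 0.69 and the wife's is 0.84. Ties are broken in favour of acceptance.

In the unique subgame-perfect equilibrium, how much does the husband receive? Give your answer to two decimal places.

78.78

Let x be the wife's share when the wife proposes and y be the husband's share when the husband proposes.
The husband accepts iff offered ≥ 0.69·y, so x = 300 − 0.69y. Symmetrically y = 300 − 0.84x.
Substituting: x = 300 − 0.69(300 − 0.84x), giving x(1 − 0.84·0.69) = 300(1 − 0.69).
So x = 300 × 0.31 / 0.4204 ≈ 221.2179, and the husband receives 300 − x ≈ 78.7821.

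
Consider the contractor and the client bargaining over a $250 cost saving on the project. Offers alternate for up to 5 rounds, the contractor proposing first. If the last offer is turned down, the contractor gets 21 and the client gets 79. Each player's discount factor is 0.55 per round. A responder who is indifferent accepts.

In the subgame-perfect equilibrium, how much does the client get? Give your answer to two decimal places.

Round 5 (the contractor proposes): the client gets 79 if talks fail, so the contractor offers 79 and keeps 171.
Round 4 (the client proposes): the contractor can get 171 next round, worth 0.55 × 171 = 94.05 now, so the client offers 94.05, keeping 155.95.
Round 3 (the contractor proposes): the client can get 155.95 next round, worth 0.55 × 155.95 = 85.7725 now; the contractor offers that and keeps 164.2275.
Round 2 (the client proposes): the contractor can get 164.2275 next round, worth 0.55 × 164.2275 = 90.325125 now. The client offers 90.325125 and keeps 250 − 90.325125 = 159.674875.
Round 1 (the contractor proposes): the client can get 159.674875 next round, worth 0.55 × 159.674875 = 87.82118125 now; the contractor offers that and keeps 162.17881875.

87.82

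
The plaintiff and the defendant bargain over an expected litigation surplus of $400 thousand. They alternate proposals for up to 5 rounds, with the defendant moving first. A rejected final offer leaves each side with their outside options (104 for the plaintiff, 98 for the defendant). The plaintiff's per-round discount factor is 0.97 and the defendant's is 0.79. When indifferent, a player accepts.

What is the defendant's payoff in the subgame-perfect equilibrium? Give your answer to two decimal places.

195.01

Solve by backward induction from round 5.
Round 5 (the defendant proposes): the plaintiff gets 104 if talks fail, so the defendant offers 104 and keeps 296.
Round 4 (the plaintiff proposes): the defendant can get 296 next round, worth 0.79 × 296 = 233.84 now, so the plaintiff offers 233.84, keeping 166.16.
Round 3 (the defendant proposes): the plaintiff can get 166.16 next round, worth 0.97 × 166.16 = 161.1752 now; the defendant offers that and keeps 238.8248.
Round 2 (the plaintiff proposes): the defendant can get 238.8248 next round, worth 0.79 × 238.8248 = 188.671592 now. The plaintiff offers 188.671592 and keeps 400 − 188.671592 = 211.328408.
Round 1 (the defendant proposes): the plaintiff can get 211.328408 next round, worth 0.97 × 211.328408 = 204.98855576 now; the defendant offers that and keeps 195.01144424.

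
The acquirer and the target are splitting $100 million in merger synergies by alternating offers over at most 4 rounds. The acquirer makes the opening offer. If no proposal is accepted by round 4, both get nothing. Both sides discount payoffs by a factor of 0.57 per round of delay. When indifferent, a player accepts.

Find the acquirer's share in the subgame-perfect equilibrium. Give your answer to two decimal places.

Round 4 (the target proposes): rejection yields 0 for the acquirer; the target offers 0 and keeps 100.
Round 3 (the acquirer proposes): the target can get 100 next round, worth 0.57 × 100 = 57 now; the acquirer offers that and keeps 43.
Round 2 (the target proposes): the acquirer can get 43 next round, worth 0.57 × 43 = 24.51 now; the target offers that and keeps 75.49.
Round 1 (the acquirer proposes): the target can get 75.49 next round, worth 0.57 × 75.49 = 43.0293 now, so the acquirer offers 43.0293, keeping 56.9707.

56.97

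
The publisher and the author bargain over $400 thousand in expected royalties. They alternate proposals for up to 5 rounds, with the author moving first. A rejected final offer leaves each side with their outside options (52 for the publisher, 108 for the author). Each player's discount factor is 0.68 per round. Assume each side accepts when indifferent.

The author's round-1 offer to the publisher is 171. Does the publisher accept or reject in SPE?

Accept

Work out the publisher's continuation value if the offer is rejected.
Round 5 (the author proposes): the publisher gets 52 if talks fail, so the author offers 52 and keeps 348.
Round 4 (the publisher proposes): the author can get 348 next round, worth 0.68 × 348 = 236.64 now. The publisher offers 236.64 and keeps 400 − 236.64 = 163.36.
Round 3 (the author proposes): the publisher can get 163.36 next round, worth 0.68 × 163.36 = 111.0848 now; the author offers that and keeps 288.9152.
Round 2 (the publisher proposes): the author can get 288.9152 next round, worth 0.68 × 288.9152 = 196.462336 now; the publisher offers that and keeps 203.537664.
So by rejecting in round 1, the publisher gets 203.537664 next round, worth 0.68 × 203.537664 = 138.40561152 now.
Offer 171 ≥ 138.40561152, so the publisher accepts.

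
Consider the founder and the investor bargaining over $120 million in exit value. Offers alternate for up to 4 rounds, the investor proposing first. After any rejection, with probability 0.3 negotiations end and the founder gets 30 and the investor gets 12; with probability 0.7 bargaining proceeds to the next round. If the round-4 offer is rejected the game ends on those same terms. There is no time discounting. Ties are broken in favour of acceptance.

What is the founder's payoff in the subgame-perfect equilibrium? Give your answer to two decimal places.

Round 4 (the founder proposes): the investor gets 12 if talks fail, so the founder offers 12 and keeps 108.
Round 3 (the investor proposes): rejecting gives the founder an expected 0.7 × 108 + 0.3 × 30 = 84.6; the investor offers that and keeps 35.4.
Round 2 (the founder proposes): rejecting gives the investor an expected 0.7 × 35.4 + 0.3 × 12 = 28.38; the founder offers that and keeps 91.62.
Round 1 (the investor proposes): rejecting gives the founder an expected 0.7 × 91.62 + 0.3 × 30 = 73.134; the investor offers that and keeps 46.866.

73.13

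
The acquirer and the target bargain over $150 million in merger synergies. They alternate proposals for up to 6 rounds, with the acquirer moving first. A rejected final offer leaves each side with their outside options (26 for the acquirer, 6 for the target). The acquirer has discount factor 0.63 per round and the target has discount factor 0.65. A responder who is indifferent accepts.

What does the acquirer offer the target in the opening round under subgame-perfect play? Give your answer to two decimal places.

Round 6 (the target proposes): the acquirer gets 26 if talks fail, so the target offers 26 and keeps 124.
Round 5 (the acquirer proposes): the target can get 124 next round, worth 0.65 × 124 = 80.6 now, so the acquirer offers 80.6, keeping 69.4.
Round 4 (the target proposes): the acquirer can get 69.4 next round, worth 0.63 × 69.4 = 43.722 now. The target offers 43.722 and keeps 150 − 43.722 = 106.278.
Round 3 (the acquirer proposes): the target can get 106.278 next round, worth 0.65 × 106.278 = 69.0807 now. The acquirer offers 69.0807 and keeps 150 − 69.0807 = 80.9193.
Round 2 (the target proposes): the acquirer can get 80.9193 next round, worth 0.63 × 80.9193 = 50.979159 now, so the target offers 50.979159, keeping 99.020841.
Round 1 (the acquirer proposes): the target can get 99.020841 next round, worth 0.65 × 99.020841 = 64.36354665 now; the acquirer offers that and keeps 85.63645335.

64.36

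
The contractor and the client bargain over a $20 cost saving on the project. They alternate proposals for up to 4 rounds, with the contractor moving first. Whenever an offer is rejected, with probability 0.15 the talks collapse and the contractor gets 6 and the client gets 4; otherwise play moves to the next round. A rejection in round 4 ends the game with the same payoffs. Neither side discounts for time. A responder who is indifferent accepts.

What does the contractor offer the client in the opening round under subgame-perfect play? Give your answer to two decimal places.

Round 4 (the client proposes): the contractor gets 6 if talks fail, so the client offers 6 and keeps 14.
Round 3 (the contractor proposes): rejecting gives the client an expected 0.85 × 14 + 0.15 × 4 = 12.5, so the contractor offers 12.5, keeping 7.5.
Round 2 (the client proposes): rejecting gives the contractor an expected 0.85 × 7.5 + 0.15 × 6 = 7.275, so the client offers 7.275, keeping 12.725.
Round 1 (the contractor proposes): rejecting gives the client an expected 0.85 × 12.725 + 0.15 × 4 = 11.41625. The contractor offers 11.41625 and keeps 20 − 11.41625 = 8.58375.

11.42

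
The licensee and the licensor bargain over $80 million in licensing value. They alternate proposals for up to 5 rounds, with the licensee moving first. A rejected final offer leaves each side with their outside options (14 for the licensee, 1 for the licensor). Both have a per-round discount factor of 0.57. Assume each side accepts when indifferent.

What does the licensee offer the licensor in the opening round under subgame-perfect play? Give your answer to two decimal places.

26.08

Work backward from the last round.
Round 5 (the licensee proposes): the licensor gets 1 if talks fail, so the licensee offers 1 and keeps 79.
Round 4 (the licensor proposes): the licensee can get 79 next round, worth 0.57 × 79 = 45.03 now, so the licensor offers 45.03, keeping 34.97.
Round 3 (the licensee proposes): the licensor can get 34.97 next round, worth 0.57 × 34.97 = 19.9329 now; the licensee offers that and keeps 60.0671.
Round 2 (the licensor proposes): the licensee can get 60.0671 next round, worth 0.57 × 60.0671 = 34.238247 now; the licensor offers that and keeps 45.761753.
Round 1 (the licensee proposes): the licensor can get 45.761753 next round, worth 0.57 × 45.761753 = 26.08419921 now. The licensee offers 26.08419921 and keeps 80 − 26.08419921 = 53.91580079.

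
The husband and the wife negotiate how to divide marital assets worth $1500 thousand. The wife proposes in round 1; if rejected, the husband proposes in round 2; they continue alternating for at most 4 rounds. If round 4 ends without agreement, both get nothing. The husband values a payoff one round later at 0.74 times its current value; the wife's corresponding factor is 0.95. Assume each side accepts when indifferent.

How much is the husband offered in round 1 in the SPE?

835.83

By backward induction:
Round 4 (the husband proposes): rejection yields 0 for the wife; the husband offers 0 and keeps 1500.
Round 3 (the wife proposes): the husband can get 1500 next round, worth 0.74 × 1500 = 1110 now. The wife offers 1110 and keeps 1500 − 1110 = 390.
Round 2 (the husband proposes): the wife can get 390 next round, worth 0.95 × 390 = 370.5 now; the husband offers that and keeps 1129.5.
Round 1 (the wife proposes): the husband can get 1129.5 next round, worth 0.74 × 1129.5 = 835.83 now, so the wife offers 835.83, keeping 664.17.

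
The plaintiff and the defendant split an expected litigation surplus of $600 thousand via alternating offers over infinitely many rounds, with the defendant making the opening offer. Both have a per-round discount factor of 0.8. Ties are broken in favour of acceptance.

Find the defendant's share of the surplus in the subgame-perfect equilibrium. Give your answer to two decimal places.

In a stationary SPE each proposer offers the other exactly their discounted continuation value.
If the defendant keeps x when proposing and the plaintiff keeps y when proposing, then x = 600 − 0.8y and y = 600 − 0.8x.
Solving: x = 600(1 − 0.8) / (1 − 0.8·0.8) = 120 / 0.36 ≈ 333.3333.
The plaintiff gets 600 − 333.3333 ≈ 266.6667.

333.33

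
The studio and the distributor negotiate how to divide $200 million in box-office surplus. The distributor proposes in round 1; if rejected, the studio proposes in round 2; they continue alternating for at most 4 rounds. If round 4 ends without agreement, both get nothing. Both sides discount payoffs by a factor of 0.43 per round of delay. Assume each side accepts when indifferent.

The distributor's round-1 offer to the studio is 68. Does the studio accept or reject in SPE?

Work out the studio's continuation value if the offer is rejected.
Round 4 (the studio proposes): rejection yields 0 for the distributor; the studio offers 0 and keeps 200.
Round 3 (the distributor proposes): the studio can get 200 next round, worth 0.43 × 200 = 86 now; the distributor offers that and keeps 114.
Round 2 (the studio proposes): the distributor can get 114 next round, worth 0.43 × 114 = 49.02 now. The studio offers 49.02 and keeps 200 − 49.02 = 150.98.
So by rejecting in round 1, the studio gets 150.98 next round, worth 0.43 × 150.98 = 64.9214 now.
Offer 68 ≥ 64.9214, so the studio accepts.

Accept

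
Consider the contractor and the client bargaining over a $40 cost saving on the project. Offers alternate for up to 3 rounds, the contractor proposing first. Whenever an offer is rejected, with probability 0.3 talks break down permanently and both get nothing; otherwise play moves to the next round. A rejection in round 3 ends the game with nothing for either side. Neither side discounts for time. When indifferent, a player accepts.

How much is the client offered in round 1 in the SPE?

Round 3 (the contractor proposes): the client will accept anything ≥ 0, so the contractor offers 0 and keeps 40.
Round 2 (the client proposes): rejecting gives the contractor an expected 0.7 × 40 = 28, so the client offers 28, keeping 12.
Round 1 (the contractor proposes): rejecting gives the client an expected 0.7 × 12 = 8.4. The contractor offers 8.4 and keeps 40 − 8.4 = 31.6.

8.4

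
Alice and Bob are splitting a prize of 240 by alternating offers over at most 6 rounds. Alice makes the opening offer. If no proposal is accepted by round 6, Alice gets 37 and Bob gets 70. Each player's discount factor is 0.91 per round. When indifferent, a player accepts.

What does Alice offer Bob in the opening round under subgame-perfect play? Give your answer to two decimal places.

162.61

Round 6 (Bob proposes): Alice gets 37 if talks fail, so Bob offers 37 and keeps 203.
Round 5 (Alice proposes): Bob can get 203 next round, worth 0.91 × 203 = 184.73 now. Alice offers 184.73 and keeps 240 − 184.73 = 55.27.
Round 4 (Bob proposes): Alice can get 55.27 next round, worth 0.91 × 55.27 = 50.2957 now, so Bob offers 50.2957, keeping 189.7043.
Round 3 (Alice proposes): Bob can get 189.7043 next round, worth 0.91 × 189.7043 = 172.630913 now. Alice offers 172.630913 and keeps 240 − 172.630913 = 67.369087.
Round 2 (Bob proposes): Alice can get 67.369087 next round, worth 0.91 × 67.369087 = 61.30586917 now. Bob offers 61.30586917 and keeps 240 − 61.30586917 = 178.69413083.
Round 1 (Alice proposes): Bob can get 178.69413083 next round, worth 0.91 × 178.69413083 = 162.6116590553 now, so Alice offers 162.6116590553, keeping 77.3883409447.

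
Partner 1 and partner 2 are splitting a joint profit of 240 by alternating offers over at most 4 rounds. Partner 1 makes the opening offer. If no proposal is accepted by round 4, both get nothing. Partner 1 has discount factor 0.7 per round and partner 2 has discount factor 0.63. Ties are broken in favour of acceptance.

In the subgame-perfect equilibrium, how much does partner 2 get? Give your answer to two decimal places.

112.04

Round 4 (partner 2 proposes): rejection yields 0 for partner 1; partner 2 offers 0 and keeps 240.
Round 3 (partner 1 proposes): partner 2 can get 240 next round, worth 0.63 × 240 = 151.2 now. Partner 1 offers 151.2 and keeps 240 − 151.2 = 88.8.
Round 2 (partner 2 proposes): partner 1 can get 88.8 next round, worth 0.7 × 88.8 = 62.16 now, so partner 2 offers 62.16, keeping 177.84.
Round 1 (partner 1 proposes): partner 2 can get 177.84 next round, worth 0.63 × 177.84 = 112.0392 now, so partner 1 offers 112.0392, keeping 127.9608.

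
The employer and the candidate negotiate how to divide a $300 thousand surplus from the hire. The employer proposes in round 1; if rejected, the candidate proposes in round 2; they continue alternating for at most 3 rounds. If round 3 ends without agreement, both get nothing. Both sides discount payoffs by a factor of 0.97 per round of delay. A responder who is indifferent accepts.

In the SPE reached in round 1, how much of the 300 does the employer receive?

291.27

Round 3 (the employer proposes): the candidate will accept anything ≥ 0, so the employer offers 0 and keeps 300.
Round 2 (the candidate proposes): the employer can get 300 next round, worth 0.97 × 300 = 291 now, so the candidate offers 291, keeping 9.
Round 1 (the employer proposes): the candidate can get 9 next round, worth 0.97 × 9 = 8.73 now, so the employer offers 8.73, keeping 291.27.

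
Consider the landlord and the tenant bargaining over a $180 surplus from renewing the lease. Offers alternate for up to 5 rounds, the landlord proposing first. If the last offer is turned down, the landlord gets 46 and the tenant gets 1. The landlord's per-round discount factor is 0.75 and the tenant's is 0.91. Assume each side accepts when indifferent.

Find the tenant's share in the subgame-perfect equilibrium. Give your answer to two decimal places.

Round 5 (the landlord proposes): the tenant gets 1 if talks fail, so the landlord offers 1 and keeps 179.
Round 4 (the tenant proposes): the landlord can get 179 next round, worth 0.75 × 179 = 134.25 now, so the tenant offers 134.25, keeping 45.75.
Round 3 (the landlord proposes): the tenant can get 45.75 next round, worth 0.91 × 45.75 = 41.6325 now. The landlord offers 41.6325 and keeps 180 − 41.6325 = 138.3675.
Round 2 (the tenant proposes): the landlord can get 138.3675 next round, worth 0.75 × 138.3675 = 103.775625 now, so the tenant offers 103.775625, keeping 76.224375.
Round 1 (the landlord proposes): the tenant can get 76.224375 next round, worth 0.91 × 76.224375 = 69.36418125 now. The landlord offers 69.36418125 and keeps 180 − 69.36418125 = 110.63581875.

69.36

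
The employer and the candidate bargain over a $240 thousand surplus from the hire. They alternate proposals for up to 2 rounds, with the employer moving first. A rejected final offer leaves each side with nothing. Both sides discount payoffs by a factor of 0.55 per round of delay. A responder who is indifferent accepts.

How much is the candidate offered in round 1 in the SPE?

Solve by backward induction from round 2.
Round 2 (the candidate proposes): rejection yields 0 for the employer; the candidate offers 0 and keeps 240.
Round 1 (the employer proposes): the candidate can get 240 next round, worth 0.55 × 240 = 132 now; the employer offers that and keeps 108.

132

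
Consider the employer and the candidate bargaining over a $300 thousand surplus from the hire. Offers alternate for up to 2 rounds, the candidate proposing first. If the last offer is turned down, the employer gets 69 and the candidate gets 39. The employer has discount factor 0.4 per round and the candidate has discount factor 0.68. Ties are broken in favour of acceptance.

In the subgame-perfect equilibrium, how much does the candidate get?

Round 2 (the employer proposes): the candidate gets 39 if talks fail, so the employer offers 39 and keeps 261.
Round 1 (the candidate proposes): the employer can get 261 next round, worth 0.4 × 261 = 104.4 now. The candidate offers 104.4 and keeps 300 − 104.4 = 195.6.

195.6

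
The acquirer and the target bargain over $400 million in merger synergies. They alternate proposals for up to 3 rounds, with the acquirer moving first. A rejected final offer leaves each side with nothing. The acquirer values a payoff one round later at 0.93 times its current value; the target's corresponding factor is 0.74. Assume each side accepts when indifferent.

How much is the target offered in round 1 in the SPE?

Work backward from the last round.
Round 3 (the acquirer proposes): rejection yields 0 for the target; the acquirer offers 0 and keeps 400.
Round 2 (the target proposes): the acquirer can get 400 next round, worth 0.93 × 400 = 372 now; the target offers that and keeps 28.
Round 1 (the acquirer proposes): the target can get 28 next round, worth 0.74 × 28 = 20.72 now. The acquirer offers 20.72 and keeps 400 − 20.72 = 379.28.

20.72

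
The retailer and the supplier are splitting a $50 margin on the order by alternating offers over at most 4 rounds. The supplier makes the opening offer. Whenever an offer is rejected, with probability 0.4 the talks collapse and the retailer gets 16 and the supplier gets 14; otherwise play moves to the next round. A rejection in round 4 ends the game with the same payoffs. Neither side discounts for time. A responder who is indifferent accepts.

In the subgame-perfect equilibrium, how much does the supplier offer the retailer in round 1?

25.12

Round 4 (the retailer proposes): the supplier gets 14 if talks fail, so the retailer offers 14 and keeps 36.
Round 3 (the supplier proposes): rejecting gives the retailer an expected 0.6 × 36 + 0.4 × 16 = 28, so the supplier offers 28, keeping 22.
Round 2 (the retailer proposes): rejecting gives the supplier an expected 0.6 × 22 + 0.4 × 14 = 18.8; the retailer offers that and keeps 31.2.
Round 1 (the supplier proposes): rejecting gives the retailer an expected 0.6 × 31.2 + 0.4 × 16 = 25.12, so the supplier offers 25.12, keeping 24.88.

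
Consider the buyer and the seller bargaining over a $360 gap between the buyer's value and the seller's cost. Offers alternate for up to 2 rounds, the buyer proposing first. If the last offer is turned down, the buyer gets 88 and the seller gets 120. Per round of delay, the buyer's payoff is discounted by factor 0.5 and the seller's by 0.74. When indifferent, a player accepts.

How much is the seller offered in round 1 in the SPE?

By backward induction:
Round 2 (the seller proposes): the buyer gets 88 if talks fail, so the seller offers 88 and keeps 272.
Round 1 (the buyer proposes): the seller can get 272 next round, worth 0.74 × 272 = 201.28 now. The buyer offers 201.28 and keeps 360 − 201.28 = 158.72.

201.28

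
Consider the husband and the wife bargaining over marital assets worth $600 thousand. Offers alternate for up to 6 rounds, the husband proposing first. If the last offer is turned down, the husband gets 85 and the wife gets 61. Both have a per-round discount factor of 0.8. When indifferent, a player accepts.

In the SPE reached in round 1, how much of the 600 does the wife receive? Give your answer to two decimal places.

326.20

Round 6 (the wife proposes): the husband gets 85 if talks fail, so the wife offers 85 and keeps 515.
Round 5 (the husband proposes): the wife can get 515 next round, worth 0.8 × 515 = 412 now. The husband offers 412 and keeps 600 − 412 = 188.
Round 4 (the wife proposes): the husband can get 188 next round, worth 0.8 × 188 = 150.4 now. The wife offers 150.4 and keeps 600 − 150.4 = 449.6.
Round 3 (the husband proposes): the wife can get 449.6 next round, worth 0.8 × 449.6 = 359.68 now, so the husband offers 359.68, keeping 240.32.
Round 2 (the wife proposes): the husband can get 240.32 next round, worth 0.8 × 240.32 = 192.256 now; the wife offers that and keeps 407.744.
Round 1 (the husband proposes): the wife can get 407.744 next round, worth 0.8 × 407.744 = 326.1952 now; the husband offers that and keeps 273.8048.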